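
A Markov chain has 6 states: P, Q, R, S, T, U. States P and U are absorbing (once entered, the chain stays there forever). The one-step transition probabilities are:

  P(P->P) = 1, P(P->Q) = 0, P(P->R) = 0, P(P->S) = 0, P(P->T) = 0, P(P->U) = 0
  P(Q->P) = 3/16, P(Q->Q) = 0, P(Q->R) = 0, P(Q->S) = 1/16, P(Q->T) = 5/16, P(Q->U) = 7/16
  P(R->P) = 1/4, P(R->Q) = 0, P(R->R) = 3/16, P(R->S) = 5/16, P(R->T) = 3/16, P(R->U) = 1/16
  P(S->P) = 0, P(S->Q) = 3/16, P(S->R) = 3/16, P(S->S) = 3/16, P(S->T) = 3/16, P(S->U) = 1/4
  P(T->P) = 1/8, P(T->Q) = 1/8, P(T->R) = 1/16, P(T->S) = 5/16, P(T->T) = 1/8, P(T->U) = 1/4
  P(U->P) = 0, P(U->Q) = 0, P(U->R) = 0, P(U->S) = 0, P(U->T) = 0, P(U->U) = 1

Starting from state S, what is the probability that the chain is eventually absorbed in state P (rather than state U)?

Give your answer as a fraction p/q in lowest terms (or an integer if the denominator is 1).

Answer: 6645/26569

Derivation:
Let a_i = P(absorbed in P | start in state i).
Boundary conditions: a_P = 1, a_U = 0.
For each transient state i, a_i = sum_j P(i->j) * a_j:
  a_Q = 3/16*a_P + 0*a_Q + 0*a_R + 1/16*a_S + 5/16*a_T + 7/16*a_U
  a_R = 1/4*a_P + 0*a_Q + 3/16*a_R + 5/16*a_S + 3/16*a_T + 1/16*a_U
  a_S = 0*a_P + 3/16*a_Q + 3/16*a_R + 3/16*a_S + 3/16*a_T + 1/4*a_U
  a_T = 1/8*a_P + 1/8*a_Q + 1/16*a_R + 5/16*a_S + 1/8*a_T + 1/4*a_U

Substituting a_P = 1 and a_U = 0, rearrange to (I - Q) a = r where r[i] = P(i -> P):
  [1, 0, -1/16, -5/16] . (a_Q, a_R, a_S, a_T) = 3/16
  [0, 13/16, -5/16, -3/16] . (a_Q, a_R, a_S, a_T) = 1/4
  [-3/16, -3/16, 13/16, -3/16] . (a_Q, a_R, a_S, a_T) = 0
  [-1/8, -1/16, -5/16, 7/8] . (a_Q, a_R, a_S, a_T) = 1/8

Solving yields:
  a_Q = 7962/26569
  a_R = 12625/26569
  a_S = 6645/26569
  a_T = 8208/26569

Starting state is S, so the absorption probability is a_S = 6645/26569.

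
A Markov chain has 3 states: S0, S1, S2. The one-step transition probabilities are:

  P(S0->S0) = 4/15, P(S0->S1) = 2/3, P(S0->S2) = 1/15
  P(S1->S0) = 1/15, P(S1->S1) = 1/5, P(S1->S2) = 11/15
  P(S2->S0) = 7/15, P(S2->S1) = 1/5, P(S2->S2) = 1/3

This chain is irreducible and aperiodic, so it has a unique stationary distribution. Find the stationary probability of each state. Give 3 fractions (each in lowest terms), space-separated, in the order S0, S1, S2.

Answer: 29/104 103/312 61/156

Derivation:
The stationary distribution satisfies pi = pi * P, i.e.:
  pi_S0 = 4/15*pi_S0 + 1/15*pi_S1 + 7/15*pi_S2
  pi_S1 = 2/3*pi_S0 + 1/5*pi_S1 + 1/5*pi_S2
  pi_S2 = 1/15*pi_S0 + 11/15*pi_S1 + 1/3*pi_S2
with normalization: pi_S0 + pi_S1 + pi_S2 = 1.

Using the first 2 balance equations plus normalization, the linear system A*pi = b is:
  [-11/15, 1/15, 7/15] . pi = 0
  [2/3, -4/5, 1/5] . pi = 0
  [1, 1, 1] . pi = 1

Solving yields:
  pi_S0 = 29/104
  pi_S1 = 103/312
  pi_S2 = 61/156

Verification (pi * P):
  29/104*4/15 + 103/312*1/15 + 61/156*7/15 = 29/104 = pi_S0  (ok)
  29/104*2/3 + 103/312*1/5 + 61/156*1/5 = 103/312 = pi_S1  (ok)
  29/104*1/15 + 103/312*11/15 + 61/156*1/3 = 61/156 = pi_S2  (ok)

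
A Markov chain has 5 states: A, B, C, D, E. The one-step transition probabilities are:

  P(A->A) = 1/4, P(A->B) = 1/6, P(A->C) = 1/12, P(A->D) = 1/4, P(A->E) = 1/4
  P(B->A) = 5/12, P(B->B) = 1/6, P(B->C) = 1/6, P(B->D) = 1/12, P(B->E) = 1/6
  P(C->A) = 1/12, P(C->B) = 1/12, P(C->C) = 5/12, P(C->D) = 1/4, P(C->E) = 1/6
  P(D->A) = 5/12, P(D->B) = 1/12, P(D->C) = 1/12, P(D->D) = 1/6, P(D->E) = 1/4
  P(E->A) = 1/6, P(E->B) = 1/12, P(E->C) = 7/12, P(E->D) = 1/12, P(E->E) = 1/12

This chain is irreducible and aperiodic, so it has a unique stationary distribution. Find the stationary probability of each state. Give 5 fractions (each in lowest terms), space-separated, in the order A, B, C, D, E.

The stationary distribution satisfies pi = pi * P, i.e.:
  pi_A = 1/4*pi_A + 5/12*pi_B + 1/12*pi_C + 5/12*pi_D + 1/6*pi_E
  pi_B = 1/6*pi_A + 1/6*pi_B + 1/12*pi_C + 1/12*pi_D + 1/12*pi_E
  pi_C = 1/12*pi_A + 1/6*pi_B + 5/12*pi_C + 1/12*pi_D + 7/12*pi_E
  pi_D = 1/4*pi_A + 1/12*pi_B + 1/4*pi_C + 1/6*pi_D + 1/12*pi_E
  pi_E = 1/4*pi_A + 1/6*pi_B + 1/6*pi_C + 1/4*pi_D + 1/12*pi_E
with normalization: pi_A + pi_B + pi_C + pi_D + pi_E = 1.

Using the first 4 balance equations plus normalization, the linear system A*pi = b is:
  [-3/4, 5/12, 1/12, 5/12, 1/6] . pi = 0
  [1/6, -5/6, 1/12, 1/12, 1/12] . pi = 0
  [1/12, 1/6, -7/12, 1/12, 7/12] . pi = 0
  [1/4, 1/12, 1/4, -5/6, 1/12] . pi = 0
  [1, 1, 1, 1, 1] . pi = 1

Solving yields:
  pi_A = 4318/18177
  pi_B = 2045/18177
  pi_C = 5068/18177
  pi_D = 3359/18177
  pi_E = 1129/6059

Verification (pi * P):
  4318/18177*1/4 + 2045/18177*5/12 + 5068/18177*1/12 + 3359/18177*5/12 + 1129/6059*1/6 = 4318/18177 = pi_A  (ok)
  4318/18177*1/6 + 2045/18177*1/6 + 5068/18177*1/12 + 3359/18177*1/12 + 1129/6059*1/12 = 2045/18177 = pi_B  (ok)
  4318/18177*1/12 + 2045/18177*1/6 + 5068/18177*5/12 + 3359/18177*1/12 + 1129/6059*7/12 = 5068/18177 = pi_C  (ok)
  4318/18177*1/4 + 2045/18177*1/12 + 5068/18177*1/4 + 3359/18177*1/6 + 1129/6059*1/12 = 3359/18177 = pi_D  (ok)
  4318/18177*1/4 + 2045/18177*1/6 + 5068/18177*1/6 + 3359/18177*1/4 + 1129/6059*1/12 = 1129/6059 = pi_E  (ok)

Answer: 4318/18177 2045/18177 5068/18177 3359/18177 1129/6059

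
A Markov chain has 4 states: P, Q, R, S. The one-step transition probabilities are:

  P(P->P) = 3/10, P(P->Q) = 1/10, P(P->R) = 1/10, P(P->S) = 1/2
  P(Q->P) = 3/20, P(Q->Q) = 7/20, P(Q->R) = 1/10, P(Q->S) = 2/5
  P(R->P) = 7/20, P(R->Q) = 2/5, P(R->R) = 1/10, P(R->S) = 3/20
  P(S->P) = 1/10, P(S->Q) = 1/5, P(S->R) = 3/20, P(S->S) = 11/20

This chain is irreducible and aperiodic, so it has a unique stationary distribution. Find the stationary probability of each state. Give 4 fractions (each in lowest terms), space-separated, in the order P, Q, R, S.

Answer: 1053/5897 1434/5897 724/5897 2686/5897

Derivation:
The stationary distribution satisfies pi = pi * P, i.e.:
  pi_P = 3/10*pi_P + 3/20*pi_Q + 7/20*pi_R + 1/10*pi_S
  pi_Q = 1/10*pi_P + 7/20*pi_Q + 2/5*pi_R + 1/5*pi_S
  pi_R = 1/10*pi_P + 1/10*pi_Q + 1/10*pi_R + 3/20*pi_S
  pi_S = 1/2*pi_P + 2/5*pi_Q + 3/20*pi_R + 11/20*pi_S
with normalization: pi_P + pi_Q + pi_R + pi_S = 1.

Using the first 3 balance equations plus normalization, the linear system A*pi = b is:
  [-7/10, 3/20, 7/20, 1/10] . pi = 0
  [1/10, -13/20, 2/5, 1/5] . pi = 0
  [1/10, 1/10, -9/10, 3/20] . pi = 0
  [1, 1, 1, 1] . pi = 1

Solving yields:
  pi_P = 1053/5897
  pi_Q = 1434/5897
  pi_R = 724/5897
  pi_S = 2686/5897

Verification (pi * P):
  1053/5897*3/10 + 1434/5897*3/20 + 724/5897*7/20 + 2686/5897*1/10 = 1053/5897 = pi_P  (ok)
  1053/5897*1/10 + 1434/5897*7/20 + 724/5897*2/5 + 2686/5897*1/5 = 1434/5897 = pi_Q  (ok)
  1053/5897*1/10 + 1434/5897*1/10 + 724/5897*1/10 + 2686/5897*3/20 = 724/5897 = pi_R  (ok)
  1053/5897*1/2 + 1434/5897*2/5 + 724/5897*3/20 + 2686/5897*11/20 = 2686/5897 = pi_S  (ok)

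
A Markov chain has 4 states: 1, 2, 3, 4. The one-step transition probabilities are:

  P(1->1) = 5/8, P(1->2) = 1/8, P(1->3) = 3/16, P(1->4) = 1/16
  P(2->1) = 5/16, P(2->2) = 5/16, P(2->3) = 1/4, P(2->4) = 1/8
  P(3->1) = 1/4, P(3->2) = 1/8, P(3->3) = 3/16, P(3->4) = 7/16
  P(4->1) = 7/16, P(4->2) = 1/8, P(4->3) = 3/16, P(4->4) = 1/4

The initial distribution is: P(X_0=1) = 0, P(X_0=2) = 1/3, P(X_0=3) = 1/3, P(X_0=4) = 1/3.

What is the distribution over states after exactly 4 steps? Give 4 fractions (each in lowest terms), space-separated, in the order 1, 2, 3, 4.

Propagating the distribution step by step (d_{t+1} = d_t * P):
d_0 = (1=0, 2=1/3, 3=1/3, 4=1/3)
  d_1[1] = 0*5/8 + 1/3*5/16 + 1/3*1/4 + 1/3*7/16 = 1/3
  d_1[2] = 0*1/8 + 1/3*5/16 + 1/3*1/8 + 1/3*1/8 = 3/16
  d_1[3] = 0*3/16 + 1/3*1/4 + 1/3*3/16 + 1/3*3/16 = 5/24
  d_1[4] = 0*1/16 + 1/3*1/8 + 1/3*7/16 + 1/3*1/4 = 13/48
d_1 = (1=1/3, 2=3/16, 3=5/24, 4=13/48)
  d_2[1] = 1/3*5/8 + 3/16*5/16 + 5/24*1/4 + 13/48*7/16 = 7/16
  d_2[2] = 1/3*1/8 + 3/16*5/16 + 5/24*1/8 + 13/48*1/8 = 41/256
  d_2[3] = 1/3*3/16 + 3/16*1/4 + 5/24*3/16 + 13/48*3/16 = 51/256
  d_2[4] = 1/3*1/16 + 3/16*1/8 + 5/24*7/16 + 13/48*1/4 = 13/64
d_2 = (1=7/16, 2=41/256, 3=51/256, 4=13/64)
  d_3[1] = 7/16*5/8 + 41/256*5/16 + 51/256*1/4 + 13/64*7/16 = 1893/4096
  d_3[2] = 7/16*1/8 + 41/256*5/16 + 51/256*1/8 + 13/64*1/8 = 635/4096
  d_3[3] = 7/16*3/16 + 41/256*1/4 + 51/256*3/16 + 13/64*3/16 = 809/4096
  d_3[4] = 7/16*1/16 + 41/256*1/8 + 51/256*7/16 + 13/64*1/4 = 759/4096
d_3 = (1=1893/4096, 2=635/4096, 3=809/4096, 4=759/4096)
  d_4[1] = 1893/4096*5/8 + 635/4096*5/16 + 809/4096*1/4 + 759/4096*7/16 = 15327/32768
  d_4[2] = 1893/4096*1/8 + 635/4096*5/16 + 809/4096*1/8 + 759/4096*1/8 = 10097/65536
  d_4[3] = 1893/4096*3/16 + 635/4096*1/4 + 809/4096*3/16 + 759/4096*3/16 = 12923/65536
  d_4[4] = 1893/4096*1/16 + 635/4096*1/8 + 809/4096*7/16 + 759/4096*1/4 = 5931/32768
d_4 = (1=15327/32768, 2=10097/65536, 3=12923/65536, 4=5931/32768)

Answer: 15327/32768 10097/65536 12923/65536 5931/32768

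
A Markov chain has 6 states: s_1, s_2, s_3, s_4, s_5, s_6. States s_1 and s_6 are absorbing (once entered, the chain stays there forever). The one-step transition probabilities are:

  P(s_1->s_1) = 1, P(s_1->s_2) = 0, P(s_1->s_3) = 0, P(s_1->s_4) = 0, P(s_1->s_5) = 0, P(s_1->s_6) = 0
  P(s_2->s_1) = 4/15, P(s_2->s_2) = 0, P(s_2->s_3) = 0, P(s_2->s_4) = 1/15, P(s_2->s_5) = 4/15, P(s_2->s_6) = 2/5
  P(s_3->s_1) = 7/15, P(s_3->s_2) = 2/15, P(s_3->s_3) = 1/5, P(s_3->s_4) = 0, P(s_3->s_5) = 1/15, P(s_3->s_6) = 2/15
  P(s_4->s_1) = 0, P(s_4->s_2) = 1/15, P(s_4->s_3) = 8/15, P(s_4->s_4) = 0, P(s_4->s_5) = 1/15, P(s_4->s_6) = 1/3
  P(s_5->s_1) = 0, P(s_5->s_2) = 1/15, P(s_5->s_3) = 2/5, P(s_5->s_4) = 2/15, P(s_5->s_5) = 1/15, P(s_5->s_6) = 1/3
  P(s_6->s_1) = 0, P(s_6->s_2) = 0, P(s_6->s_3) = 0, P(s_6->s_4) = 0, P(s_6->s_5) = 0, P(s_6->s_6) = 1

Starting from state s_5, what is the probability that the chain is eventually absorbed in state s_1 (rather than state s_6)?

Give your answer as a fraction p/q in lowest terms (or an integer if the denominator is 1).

Let a_i = P(absorbed in s_1 | start in state i).
Boundary conditions: a_s_1 = 1, a_s_6 = 0.
For each transient state i, a_i = sum_j P(i->j) * a_j:
  a_s_2 = 4/15*a_s_1 + 0*a_s_2 + 0*a_s_3 + 1/15*a_s_4 + 4/15*a_s_5 + 2/5*a_s_6
  a_s_3 = 7/15*a_s_1 + 2/15*a_s_2 + 1/5*a_s_3 + 0*a_s_4 + 1/15*a_s_5 + 2/15*a_s_6
  a_s_4 = 0*a_s_1 + 1/15*a_s_2 + 8/15*a_s_3 + 0*a_s_4 + 1/15*a_s_5 + 1/3*a_s_6
  a_s_5 = 0*a_s_1 + 1/15*a_s_2 + 2/5*a_s_3 + 2/15*a_s_4 + 1/15*a_s_5 + 1/3*a_s_6

Substituting a_s_1 = 1 and a_s_6 = 0, rearrange to (I - Q) a = r where r[i] = P(i -> s_1):
  [1, 0, -1/15, -4/15] . (a_s_2, a_s_3, a_s_4, a_s_5) = 4/15
  [-2/15, 4/5, 0, -1/15] . (a_s_2, a_s_3, a_s_4, a_s_5) = 7/15
  [-1/15, -8/15, 1, -1/15] . (a_s_2, a_s_3, a_s_4, a_s_5) = 0
  [-1/15, -2/5, -2/15, 14/15] . (a_s_2, a_s_3, a_s_4, a_s_5) = 0

Solving yields:
  a_s_2 = 6677/16884
  a_s_3 = 22991/33768
  a_s_4 = 7003/16884
  a_s_5 = 1601/4221

Starting state is s_5, so the absorption probability is a_s_5 = 1601/4221.

Answer: 1601/4221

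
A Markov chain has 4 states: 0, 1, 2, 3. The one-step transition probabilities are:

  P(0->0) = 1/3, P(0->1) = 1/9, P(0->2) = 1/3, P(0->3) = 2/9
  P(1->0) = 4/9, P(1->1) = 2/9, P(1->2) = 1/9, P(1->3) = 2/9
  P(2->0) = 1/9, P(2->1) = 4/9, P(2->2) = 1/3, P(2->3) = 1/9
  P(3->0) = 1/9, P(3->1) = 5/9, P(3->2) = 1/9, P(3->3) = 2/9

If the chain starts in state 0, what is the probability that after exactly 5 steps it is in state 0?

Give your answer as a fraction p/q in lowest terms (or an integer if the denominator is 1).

Computing P^5 by repeated multiplication:
P^1 =
  0: [1/3, 1/9, 1/3, 2/9]
  1: [4/9, 2/9, 1/9, 2/9]
  2: [1/9, 4/9, 1/3, 1/9]
  3: [1/9, 5/9, 1/9, 2/9]
P^2 =
  0: [2/9, 1/3, 7/27, 5/27]
  1: [23/81, 22/81, 19/81, 17/81]
  2: [23/81, 26/81, 17/81, 5/27]
  3: [26/81, 25/81, 13/81, 17/81]
P^3 =
  0: [22/81, 77/243, 53/243, 47/243]
  1: [193/729, 76/243, 55/243, 143/729]
  2: [205/729, 218/729, 161/729, 145/729]
  3: [208/729, 71/243, 53/243, 149/729]
P^4 =
  0: [202/729, 667/2187, 481/2187, 433/2187]
  1: [1799/6561, 2024/6561, 1445/6561, 431/2187]
  2: [1793/6561, 670/2187, 487/2187, 1297/6561]
  3: [1784/6561, 2015/6561, 1463/6561, 433/2187]
P^5 =
  0: [200/729, 6029/19683, 4361/19683, 3893/19683]
  1: [16231/59049, 18092/59049, 13049/59049, 11677/59049]
  2: [16177/59049, 18142/59049, 13069/59049, 3887/19683]
  3: [16174/59049, 18161/59049, 13055/59049, 11659/59049]

(P^5)[0 -> 0] = 200/729

Answer: 200/729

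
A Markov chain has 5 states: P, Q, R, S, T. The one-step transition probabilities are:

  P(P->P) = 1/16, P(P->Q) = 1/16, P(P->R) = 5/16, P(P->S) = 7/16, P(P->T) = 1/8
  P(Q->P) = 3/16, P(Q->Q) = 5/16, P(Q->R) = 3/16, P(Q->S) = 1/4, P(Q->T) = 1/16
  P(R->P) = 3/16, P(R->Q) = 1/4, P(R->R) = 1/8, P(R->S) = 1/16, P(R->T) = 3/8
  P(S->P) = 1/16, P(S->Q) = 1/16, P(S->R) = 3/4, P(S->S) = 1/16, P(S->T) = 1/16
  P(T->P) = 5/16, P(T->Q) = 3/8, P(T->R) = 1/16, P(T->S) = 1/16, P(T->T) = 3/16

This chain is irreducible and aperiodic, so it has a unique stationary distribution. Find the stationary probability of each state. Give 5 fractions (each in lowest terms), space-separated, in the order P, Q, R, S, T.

The stationary distribution satisfies pi = pi * P, i.e.:
  pi_P = 1/16*pi_P + 3/16*pi_Q + 3/16*pi_R + 1/16*pi_S + 5/16*pi_T
  pi_Q = 1/16*pi_P + 5/16*pi_Q + 1/4*pi_R + 1/16*pi_S + 3/8*pi_T
  pi_R = 5/16*pi_P + 3/16*pi_Q + 1/8*pi_R + 3/4*pi_S + 1/16*pi_T
  pi_S = 7/16*pi_P + 1/4*pi_Q + 1/16*pi_R + 1/16*pi_S + 1/16*pi_T
  pi_T = 1/8*pi_P + 1/16*pi_Q + 3/8*pi_R + 1/16*pi_S + 3/16*pi_T
with normalization: pi_P + pi_Q + pi_R + pi_S + pi_T = 1.

Using the first 4 balance equations plus normalization, the linear system A*pi = b is:
  [-15/16, 3/16, 3/16, 1/16, 5/16] . pi = 0
  [1/16, -11/16, 1/4, 1/16, 3/8] . pi = 0
  [5/16, 3/16, -7/8, 3/4, 1/16] . pi = 0
  [7/16, 1/4, 1/16, -15/16, 1/16] . pi = 0
  [1, 1, 1, 1, 1] . pi = 1

Solving yields:
  pi_P = 5251/31290
  pi_Q = 3494/15645
  pi_R = 8257/31290
  pi_S = 349/2086
  pi_T = 1853/10430

Verification (pi * P):
  5251/31290*1/16 + 3494/15645*3/16 + 8257/31290*3/16 + 349/2086*1/16 + 1853/10430*5/16 = 5251/31290 = pi_P  (ok)
  5251/31290*1/16 + 3494/15645*5/16 + 8257/31290*1/4 + 349/2086*1/16 + 1853/10430*3/8 = 3494/15645 = pi_Q  (ok)
  5251/31290*5/16 + 3494/15645*3/16 + 8257/31290*1/8 + 349/2086*3/4 + 1853/10430*1/16 = 8257/31290 = pi_R  (ok)
  5251/31290*7/16 + 3494/15645*1/4 + 8257/31290*1/16 + 349/2086*1/16 + 1853/10430*1/16 = 349/2086 = pi_S  (ok)
  5251/31290*1/8 + 3494/15645*1/16 + 8257/31290*3/8 + 349/2086*1/16 + 1853/10430*3/16 = 1853/10430 = pi_T  (ok)

Answer: 5251/31290 3494/15645 8257/31290 349/2086 1853/10430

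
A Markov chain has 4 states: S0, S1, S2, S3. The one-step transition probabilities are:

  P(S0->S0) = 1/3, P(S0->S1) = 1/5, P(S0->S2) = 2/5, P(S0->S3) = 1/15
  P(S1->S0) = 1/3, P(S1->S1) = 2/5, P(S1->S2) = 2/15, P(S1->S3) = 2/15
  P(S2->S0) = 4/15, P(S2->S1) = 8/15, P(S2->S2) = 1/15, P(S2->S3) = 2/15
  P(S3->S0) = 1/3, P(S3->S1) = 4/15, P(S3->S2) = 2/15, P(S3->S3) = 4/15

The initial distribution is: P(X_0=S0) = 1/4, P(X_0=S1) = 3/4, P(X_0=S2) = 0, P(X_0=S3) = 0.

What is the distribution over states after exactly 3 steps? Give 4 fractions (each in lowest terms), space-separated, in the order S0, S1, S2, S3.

Propagating the distribution step by step (d_{t+1} = d_t * P):
d_0 = (S0=1/4, S1=3/4, S2=0, S3=0)
  d_1[S0] = 1/4*1/3 + 3/4*1/3 + 0*4/15 + 0*1/3 = 1/3
  d_1[S1] = 1/4*1/5 + 3/4*2/5 + 0*8/15 + 0*4/15 = 7/20
  d_1[S2] = 1/4*2/5 + 3/4*2/15 + 0*1/15 + 0*2/15 = 1/5
  d_1[S3] = 1/4*1/15 + 3/4*2/15 + 0*2/15 + 0*4/15 = 7/60
d_1 = (S0=1/3, S1=7/20, S2=1/5, S3=7/60)
  d_2[S0] = 1/3*1/3 + 7/20*1/3 + 1/5*4/15 + 7/60*1/3 = 8/25
  d_2[S1] = 1/3*1/5 + 7/20*2/5 + 1/5*8/15 + 7/60*4/15 = 31/90
  d_2[S2] = 1/3*2/5 + 7/20*2/15 + 1/5*1/15 + 7/60*2/15 = 47/225
  d_2[S3] = 1/3*1/15 + 7/20*2/15 + 1/5*2/15 + 7/60*4/15 = 19/150
d_2 = (S0=8/25, S1=31/90, S2=47/225, S3=19/150)
  d_3[S0] = 8/25*1/3 + 31/90*1/3 + 47/225*4/15 + 19/150*1/3 = 1078/3375
  d_3[S1] = 8/25*1/5 + 31/90*2/5 + 47/225*8/15 + 19/150*4/15 = 1171/3375
  d_3[S2] = 8/25*2/5 + 31/90*2/15 + 47/225*1/15 + 19/150*2/15 = 691/3375
  d_3[S3] = 8/25*1/15 + 31/90*2/15 + 47/225*2/15 + 19/150*4/15 = 29/225
d_3 = (S0=1078/3375, S1=1171/3375, S2=691/3375, S3=29/225)

Answer: 1078/3375 1171/3375 691/3375 29/225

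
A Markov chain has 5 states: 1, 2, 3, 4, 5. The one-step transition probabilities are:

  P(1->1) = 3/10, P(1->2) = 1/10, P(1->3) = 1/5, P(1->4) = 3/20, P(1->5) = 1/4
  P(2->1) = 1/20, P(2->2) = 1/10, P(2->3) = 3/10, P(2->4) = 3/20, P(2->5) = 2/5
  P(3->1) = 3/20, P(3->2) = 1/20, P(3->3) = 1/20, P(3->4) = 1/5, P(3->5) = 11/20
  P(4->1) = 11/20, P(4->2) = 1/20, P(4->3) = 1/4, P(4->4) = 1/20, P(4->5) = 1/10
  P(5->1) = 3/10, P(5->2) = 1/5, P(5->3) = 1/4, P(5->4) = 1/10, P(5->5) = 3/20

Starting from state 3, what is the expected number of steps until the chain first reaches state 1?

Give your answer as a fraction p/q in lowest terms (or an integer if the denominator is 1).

Let h_i = expected steps to first reach 1 from state i.
Boundary: h_1 = 0.
First-step equations for the other states:
  h_2 = 1 + 1/20*h_1 + 1/10*h_2 + 3/10*h_3 + 3/20*h_4 + 2/5*h_5
  h_3 = 1 + 3/20*h_1 + 1/20*h_2 + 1/20*h_3 + 1/5*h_4 + 11/20*h_5
  h_4 = 1 + 11/20*h_1 + 1/20*h_2 + 1/4*h_3 + 1/20*h_4 + 1/10*h_5
  h_5 = 1 + 3/10*h_1 + 1/5*h_2 + 1/4*h_3 + 1/10*h_4 + 3/20*h_5

Substituting h_1 = 0 and rearranging gives the linear system (I - Q) h = 1:
  [9/10, -3/10, -3/20, -2/5] . (h_2, h_3, h_4, h_5) = 1
  [-1/20, 19/20, -1/5, -11/20] . (h_2, h_3, h_4, h_5) = 1
  [-1/20, -1/4, 19/20, -1/10] . (h_2, h_3, h_4, h_5) = 1
  [-1/5, -1/4, -1/10, 17/20] . (h_2, h_3, h_4, h_5) = 1

Solving yields:
  h_2 = 54728/11877
  h_3 = 48296/11877
  h_4 = 10940/3959
  h_5 = 14972/3959

Starting state is 3, so the expected hitting time is h_3 = 48296/11877.

Answer: 48296/11877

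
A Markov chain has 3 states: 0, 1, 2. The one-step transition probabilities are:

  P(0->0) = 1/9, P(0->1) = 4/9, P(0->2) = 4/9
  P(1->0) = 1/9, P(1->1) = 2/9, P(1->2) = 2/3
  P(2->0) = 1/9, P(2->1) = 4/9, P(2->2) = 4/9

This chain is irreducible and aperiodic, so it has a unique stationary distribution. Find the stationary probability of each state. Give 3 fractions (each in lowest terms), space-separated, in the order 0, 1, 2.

The stationary distribution satisfies pi = pi * P, i.e.:
  pi_0 = 1/9*pi_0 + 1/9*pi_1 + 1/9*pi_2
  pi_1 = 4/9*pi_0 + 2/9*pi_1 + 4/9*pi_2
  pi_2 = 4/9*pi_0 + 2/3*pi_1 + 4/9*pi_2
with normalization: pi_0 + pi_1 + pi_2 = 1.

Using the first 2 balance equations plus normalization, the linear system A*pi = b is:
  [-8/9, 1/9, 1/9] . pi = 0
  [4/9, -7/9, 4/9] . pi = 0
  [1, 1, 1] . pi = 1

Solving yields:
  pi_0 = 1/9
  pi_1 = 4/11
  pi_2 = 52/99

Verification (pi * P):
  1/9*1/9 + 4/11*1/9 + 52/99*1/9 = 1/9 = pi_0  (ok)
  1/9*4/9 + 4/11*2/9 + 52/99*4/9 = 4/11 = pi_1  (ok)
  1/9*4/9 + 4/11*2/3 + 52/99*4/9 = 52/99 = pi_2  (ok)

Answer: 1/9 4/11 52/99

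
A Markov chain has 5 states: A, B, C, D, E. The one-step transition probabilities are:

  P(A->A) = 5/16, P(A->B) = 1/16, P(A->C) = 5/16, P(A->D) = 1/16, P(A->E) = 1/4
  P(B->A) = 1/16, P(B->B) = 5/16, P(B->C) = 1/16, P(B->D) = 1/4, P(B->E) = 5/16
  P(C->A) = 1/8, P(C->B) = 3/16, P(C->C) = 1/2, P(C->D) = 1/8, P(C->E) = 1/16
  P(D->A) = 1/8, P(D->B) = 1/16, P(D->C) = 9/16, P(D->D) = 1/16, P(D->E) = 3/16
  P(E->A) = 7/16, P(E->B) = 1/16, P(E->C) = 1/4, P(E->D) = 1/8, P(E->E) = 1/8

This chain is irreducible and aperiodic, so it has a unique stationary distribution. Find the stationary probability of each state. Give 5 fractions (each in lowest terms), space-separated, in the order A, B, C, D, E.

Answer: 9375/45674 3294/22837 16691/45674 5597/45674 7423/45674

Derivation:
The stationary distribution satisfies pi = pi * P, i.e.:
  pi_A = 5/16*pi_A + 1/16*pi_B + 1/8*pi_C + 1/8*pi_D + 7/16*pi_E
  pi_B = 1/16*pi_A + 5/16*pi_B + 3/16*pi_C + 1/16*pi_D + 1/16*pi_E
  pi_C = 5/16*pi_A + 1/16*pi_B + 1/2*pi_C + 9/16*pi_D + 1/4*pi_E
  pi_D = 1/16*pi_A + 1/4*pi_B + 1/8*pi_C + 1/16*pi_D + 1/8*pi_E
  pi_E = 1/4*pi_A + 5/16*pi_B + 1/16*pi_C + 3/16*pi_D + 1/8*pi_E
with normalization: pi_A + pi_B + pi_C + pi_D + pi_E = 1.

Using the first 4 balance equations plus normalization, the linear system A*pi = b is:
  [-11/16, 1/16, 1/8, 1/8, 7/16] . pi = 0
  [1/16, -11/16, 3/16, 1/16, 1/16] . pi = 0
  [5/16, 1/16, -1/2, 9/16, 1/4] . pi = 0
  [1/16, 1/4, 1/8, -15/16, 1/8] . pi = 0
  [1, 1, 1, 1, 1] . pi = 1

Solving yields:
  pi_A = 9375/45674
  pi_B = 3294/22837
  pi_C = 16691/45674
  pi_D = 5597/45674
  pi_E = 7423/45674

Verification (pi * P):
  9375/45674*5/16 + 3294/22837*1/16 + 16691/45674*1/8 + 5597/45674*1/8 + 7423/45674*7/16 = 9375/45674 = pi_A  (ok)
  9375/45674*1/16 + 3294/22837*5/16 + 16691/45674*3/16 + 5597/45674*1/16 + 7423/45674*1/16 = 3294/22837 = pi_B  (ok)
  9375/45674*5/16 + 3294/22837*1/16 + 16691/45674*1/2 + 5597/45674*9/16 + 7423/45674*1/4 = 16691/45674 = pi_C  (ok)
  9375/45674*1/16 + 3294/22837*1/4 + 16691/45674*1/8 + 5597/45674*1/16 + 7423/45674*1/8 = 5597/45674 = pi_D  (ok)
  9375/45674*1/4 + 3294/22837*5/16 + 16691/45674*1/16 + 5597/45674*3/16 + 7423/45674*1/8 = 7423/45674 = pi_E  (ok)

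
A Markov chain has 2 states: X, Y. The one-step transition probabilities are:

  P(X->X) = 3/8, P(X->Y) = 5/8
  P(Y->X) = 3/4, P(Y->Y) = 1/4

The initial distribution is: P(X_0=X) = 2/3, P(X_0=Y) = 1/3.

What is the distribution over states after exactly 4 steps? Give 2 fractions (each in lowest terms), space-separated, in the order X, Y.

Answer: 561/1024 463/1024

Derivation:
Propagating the distribution step by step (d_{t+1} = d_t * P):
d_0 = (X=2/3, Y=1/3)
  d_1[X] = 2/3*3/8 + 1/3*3/4 = 1/2
  d_1[Y] = 2/3*5/8 + 1/3*1/4 = 1/2
d_1 = (X=1/2, Y=1/2)
  d_2[X] = 1/2*3/8 + 1/2*3/4 = 9/16
  d_2[Y] = 1/2*5/8 + 1/2*1/4 = 7/16
d_2 = (X=9/16, Y=7/16)
  d_3[X] = 9/16*3/8 + 7/16*3/4 = 69/128
  d_3[Y] = 9/16*5/8 + 7/16*1/4 = 59/128
d_3 = (X=69/128, Y=59/128)
  d_4[X] = 69/128*3/8 + 59/128*3/4 = 561/1024
  d_4[Y] = 69/128*5/8 + 59/128*1/4 = 463/1024
d_4 = (X=561/1024, Y=463/1024)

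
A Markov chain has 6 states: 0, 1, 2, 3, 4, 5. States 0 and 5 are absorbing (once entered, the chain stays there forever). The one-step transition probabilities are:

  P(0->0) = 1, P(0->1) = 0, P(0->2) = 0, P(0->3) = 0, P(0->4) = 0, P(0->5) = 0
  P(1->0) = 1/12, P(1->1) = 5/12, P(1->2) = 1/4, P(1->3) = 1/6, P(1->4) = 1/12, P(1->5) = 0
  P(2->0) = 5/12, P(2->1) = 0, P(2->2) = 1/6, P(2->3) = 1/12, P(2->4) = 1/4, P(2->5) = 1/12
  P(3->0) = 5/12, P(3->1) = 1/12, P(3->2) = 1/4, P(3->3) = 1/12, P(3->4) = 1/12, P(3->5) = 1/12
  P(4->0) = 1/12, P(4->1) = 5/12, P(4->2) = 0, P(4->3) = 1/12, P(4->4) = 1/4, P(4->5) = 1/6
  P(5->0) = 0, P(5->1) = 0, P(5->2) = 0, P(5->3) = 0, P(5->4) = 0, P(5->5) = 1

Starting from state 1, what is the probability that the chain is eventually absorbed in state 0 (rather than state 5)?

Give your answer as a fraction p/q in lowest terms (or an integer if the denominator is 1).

Answer: 4076/5147

Derivation:
Let a_i = P(absorbed in 0 | start in state i).
Boundary conditions: a_0 = 1, a_5 = 0.
For each transient state i, a_i = sum_j P(i->j) * a_j:
  a_1 = 1/12*a_0 + 5/12*a_1 + 1/4*a_2 + 1/6*a_3 + 1/12*a_4 + 0*a_5
  a_2 = 5/12*a_0 + 0*a_1 + 1/6*a_2 + 1/12*a_3 + 1/4*a_4 + 1/12*a_5
  a_3 = 5/12*a_0 + 1/12*a_1 + 1/4*a_2 + 1/12*a_3 + 1/12*a_4 + 1/12*a_5
  a_4 = 1/12*a_0 + 5/12*a_1 + 0*a_2 + 1/12*a_3 + 1/4*a_4 + 1/6*a_5

Substituting a_0 = 1 and a_5 = 0, rearrange to (I - Q) a = r where r[i] = P(i -> 0):
  [7/12, -1/4, -1/6, -1/12] . (a_1, a_2, a_3, a_4) = 1/12
  [0, 5/6, -1/12, -1/4] . (a_1, a_2, a_3, a_4) = 5/12
  [-1/12, -1/4, 11/12, -1/12] . (a_1, a_2, a_3, a_4) = 5/12
  [-5/12, 0, -1/12, 3/4] . (a_1, a_2, a_3, a_4) = 1/12

Solving yields:
  a_1 = 4076/5147
  a_2 = 3970/5147
  a_3 = 4092/5147
  a_4 = 3291/5147

Starting state is 1, so the absorption probability is a_1 = 4076/5147.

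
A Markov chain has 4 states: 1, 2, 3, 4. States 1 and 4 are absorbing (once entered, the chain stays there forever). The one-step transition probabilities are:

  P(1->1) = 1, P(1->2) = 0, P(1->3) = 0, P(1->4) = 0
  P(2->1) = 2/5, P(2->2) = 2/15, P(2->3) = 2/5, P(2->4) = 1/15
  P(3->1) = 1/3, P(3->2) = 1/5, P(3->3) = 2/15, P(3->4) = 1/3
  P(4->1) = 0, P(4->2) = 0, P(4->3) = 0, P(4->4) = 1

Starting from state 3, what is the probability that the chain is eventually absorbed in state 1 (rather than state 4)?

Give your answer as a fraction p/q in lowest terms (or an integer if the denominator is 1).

Answer: 83/151

Derivation:
Let a_i = P(absorbed in 1 | start in state i).
Boundary conditions: a_1 = 1, a_4 = 0.
For each transient state i, a_i = sum_j P(i->j) * a_j:
  a_2 = 2/5*a_1 + 2/15*a_2 + 2/5*a_3 + 1/15*a_4
  a_3 = 1/3*a_1 + 1/5*a_2 + 2/15*a_3 + 1/3*a_4

Substituting a_1 = 1 and a_4 = 0, rearrange to (I - Q) a = r where r[i] = P(i -> 1):
  [13/15, -2/5] . (a_2, a_3) = 2/5
  [-1/5, 13/15] . (a_2, a_3) = 1/3

Solving yields:
  a_2 = 108/151
  a_3 = 83/151

Starting state is 3, so the absorption probability is a_3 = 83/151.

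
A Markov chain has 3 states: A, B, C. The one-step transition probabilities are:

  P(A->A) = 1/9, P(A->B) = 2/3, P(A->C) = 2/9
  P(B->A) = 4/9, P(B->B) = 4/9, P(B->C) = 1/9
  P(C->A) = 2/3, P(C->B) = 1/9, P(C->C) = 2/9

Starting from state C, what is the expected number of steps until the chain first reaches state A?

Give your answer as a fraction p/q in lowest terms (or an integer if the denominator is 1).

Let h_i = expected steps to first reach A from state i.
Boundary: h_A = 0.
First-step equations for the other states:
  h_B = 1 + 4/9*h_A + 4/9*h_B + 1/9*h_C
  h_C = 1 + 2/3*h_A + 1/9*h_B + 2/9*h_C

Substituting h_A = 0 and rearranging gives the linear system (I - Q) h = 1:
  [5/9, -1/9] . (h_B, h_C) = 1
  [-1/9, 7/9] . (h_B, h_C) = 1

Solving yields:
  h_B = 36/17
  h_C = 27/17

Starting state is C, so the expected hitting time is h_C = 27/17.

Answer: 27/17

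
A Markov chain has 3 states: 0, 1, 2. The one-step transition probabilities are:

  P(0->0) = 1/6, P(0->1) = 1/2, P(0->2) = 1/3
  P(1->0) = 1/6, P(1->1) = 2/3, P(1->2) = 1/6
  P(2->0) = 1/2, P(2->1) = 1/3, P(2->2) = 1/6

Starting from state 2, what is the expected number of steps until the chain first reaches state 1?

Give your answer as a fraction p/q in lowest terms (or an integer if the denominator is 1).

Answer: 48/19

Derivation:
Let h_i = expected steps to first reach 1 from state i.
Boundary: h_1 = 0.
First-step equations for the other states:
  h_0 = 1 + 1/6*h_0 + 1/2*h_1 + 1/3*h_2
  h_2 = 1 + 1/2*h_0 + 1/3*h_1 + 1/6*h_2

Substituting h_1 = 0 and rearranging gives the linear system (I - Q) h = 1:
  [5/6, -1/3] . (h_0, h_2) = 1
  [-1/2, 5/6] . (h_0, h_2) = 1

Solving yields:
  h_0 = 42/19
  h_2 = 48/19

Starting state is 2, so the expected hitting time is h_2 = 48/19.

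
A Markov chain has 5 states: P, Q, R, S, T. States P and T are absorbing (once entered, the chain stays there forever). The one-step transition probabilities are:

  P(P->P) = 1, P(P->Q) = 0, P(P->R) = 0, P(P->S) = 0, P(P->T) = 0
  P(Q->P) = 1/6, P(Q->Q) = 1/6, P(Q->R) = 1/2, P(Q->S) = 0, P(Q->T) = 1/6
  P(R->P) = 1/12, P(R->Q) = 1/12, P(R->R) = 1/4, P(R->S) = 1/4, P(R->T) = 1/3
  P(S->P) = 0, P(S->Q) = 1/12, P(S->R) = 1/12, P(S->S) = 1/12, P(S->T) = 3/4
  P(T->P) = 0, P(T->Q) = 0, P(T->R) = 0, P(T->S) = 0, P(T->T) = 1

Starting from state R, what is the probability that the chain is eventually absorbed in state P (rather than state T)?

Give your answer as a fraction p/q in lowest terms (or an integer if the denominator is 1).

Answer: 23/146

Derivation:
Let a_i = P(absorbed in P | start in state i).
Boundary conditions: a_P = 1, a_T = 0.
For each transient state i, a_i = sum_j P(i->j) * a_j:
  a_Q = 1/6*a_P + 1/6*a_Q + 1/2*a_R + 0*a_S + 1/6*a_T
  a_R = 1/12*a_P + 1/12*a_Q + 1/4*a_R + 1/4*a_S + 1/3*a_T
  a_S = 0*a_P + 1/12*a_Q + 1/12*a_R + 1/12*a_S + 3/4*a_T

Substituting a_P = 1 and a_T = 0, rearrange to (I - Q) a = r where r[i] = P(i -> P):
  [5/6, -1/2, 0] . (a_Q, a_R, a_S) = 1/6
  [-1/12, 3/4, -1/4] . (a_Q, a_R, a_S) = 1/12
  [-1/12, -1/12, 11/12] . (a_Q, a_R, a_S) = 0

Solving yields:
  a_Q = 43/146
  a_R = 23/146
  a_S = 3/73

Starting state is R, so the absorption probability is a_R = 23/146.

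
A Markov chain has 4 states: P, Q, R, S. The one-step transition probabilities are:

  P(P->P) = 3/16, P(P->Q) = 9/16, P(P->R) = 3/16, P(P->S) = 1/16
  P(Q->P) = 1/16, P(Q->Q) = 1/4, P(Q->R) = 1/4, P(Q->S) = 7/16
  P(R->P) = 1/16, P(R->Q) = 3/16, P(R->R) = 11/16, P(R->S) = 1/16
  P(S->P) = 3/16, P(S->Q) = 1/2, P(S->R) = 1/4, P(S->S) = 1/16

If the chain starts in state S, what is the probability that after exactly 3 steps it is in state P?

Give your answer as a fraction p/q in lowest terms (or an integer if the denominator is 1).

Computing P^3 by repeated multiplication:
P^1 =
  P: [3/16, 9/16, 3/16, 1/16]
  Q: [1/16, 1/4, 1/4, 7/16]
  R: [1/16, 3/16, 11/16, 1/16]
  S: [3/16, 1/2, 1/4, 1/16]
P^2 =
  P: [3/32, 5/16, 41/128, 35/128]
  Q: [1/8, 93/256, 91/256, 5/32]
  R: [5/64, 31/128, 35/64, 17/128]
  S: [3/32, 79/256, 89/256, 1/4]
P^3 =
  P: [111/1024, 671/2048, 787/2048, 23/128]
  Q: [25/256, 1253/4096, 1629/4096, 407/2048]
  R: [91/1024, 35/128, 31/64, 157/1024]
  S: [27/256, 1311/4096, 1623/4096, 365/2048]

(P^3)[S -> P] = 27/256

Answer: 27/256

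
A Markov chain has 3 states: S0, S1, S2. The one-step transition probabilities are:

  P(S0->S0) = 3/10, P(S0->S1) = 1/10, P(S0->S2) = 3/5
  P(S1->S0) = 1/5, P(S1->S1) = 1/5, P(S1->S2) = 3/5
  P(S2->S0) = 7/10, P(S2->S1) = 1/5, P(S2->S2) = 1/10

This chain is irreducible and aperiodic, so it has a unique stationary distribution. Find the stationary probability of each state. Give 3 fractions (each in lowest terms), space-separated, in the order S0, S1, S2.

The stationary distribution satisfies pi = pi * P, i.e.:
  pi_S0 = 3/10*pi_S0 + 1/5*pi_S1 + 7/10*pi_S2
  pi_S1 = 1/10*pi_S0 + 1/5*pi_S1 + 1/5*pi_S2
  pi_S2 = 3/5*pi_S0 + 3/5*pi_S1 + 1/10*pi_S2
with normalization: pi_S0 + pi_S1 + pi_S2 = 1.

Using the first 2 balance equations plus normalization, the linear system A*pi = b is:
  [-7/10, 1/5, 7/10] . pi = 0
  [1/10, -4/5, 1/5] . pi = 0
  [1, 1, 1] . pi = 1

Solving yields:
  pi_S0 = 4/9
  pi_S1 = 7/45
  pi_S2 = 2/5

Verification (pi * P):
  4/9*3/10 + 7/45*1/5 + 2/5*7/10 = 4/9 = pi_S0  (ok)
  4/9*1/10 + 7/45*1/5 + 2/5*1/5 = 7/45 = pi_S1  (ok)
  4/9*3/5 + 7/45*3/5 + 2/5*1/10 = 2/5 = pi_S2  (ok)

Answer: 4/9 7/45 2/5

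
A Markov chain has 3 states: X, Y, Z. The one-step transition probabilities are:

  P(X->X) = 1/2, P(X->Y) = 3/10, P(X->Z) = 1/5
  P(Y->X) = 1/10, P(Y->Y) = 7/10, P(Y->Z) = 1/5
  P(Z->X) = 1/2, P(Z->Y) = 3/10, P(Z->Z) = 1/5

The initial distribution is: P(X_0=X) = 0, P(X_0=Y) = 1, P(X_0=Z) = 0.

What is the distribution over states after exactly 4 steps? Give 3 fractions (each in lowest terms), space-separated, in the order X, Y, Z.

Answer: 359/1250 641/1250 1/5

Derivation:
Propagating the distribution step by step (d_{t+1} = d_t * P):
d_0 = (X=0, Y=1, Z=0)
  d_1[X] = 0*1/2 + 1*1/10 + 0*1/2 = 1/10
  d_1[Y] = 0*3/10 + 1*7/10 + 0*3/10 = 7/10
  d_1[Z] = 0*1/5 + 1*1/5 + 0*1/5 = 1/5
d_1 = (X=1/10, Y=7/10, Z=1/5)
  d_2[X] = 1/10*1/2 + 7/10*1/10 + 1/5*1/2 = 11/50
  d_2[Y] = 1/10*3/10 + 7/10*7/10 + 1/5*3/10 = 29/50
  d_2[Z] = 1/10*1/5 + 7/10*1/5 + 1/5*1/5 = 1/5
d_2 = (X=11/50, Y=29/50, Z=1/5)
  d_3[X] = 11/50*1/2 + 29/50*1/10 + 1/5*1/2 = 67/250
  d_3[Y] = 11/50*3/10 + 29/50*7/10 + 1/5*3/10 = 133/250
  d_3[Z] = 11/50*1/5 + 29/50*1/5 + 1/5*1/5 = 1/5
d_3 = (X=67/250, Y=133/250, Z=1/5)
  d_4[X] = 67/250*1/2 + 133/250*1/10 + 1/5*1/2 = 359/1250
  d_4[Y] = 67/250*3/10 + 133/250*7/10 + 1/5*3/10 = 641/1250
  d_4[Z] = 67/250*1/5 + 133/250*1/5 + 1/5*1/5 = 1/5
d_4 = (X=359/1250, Y=641/1250, Z=1/5)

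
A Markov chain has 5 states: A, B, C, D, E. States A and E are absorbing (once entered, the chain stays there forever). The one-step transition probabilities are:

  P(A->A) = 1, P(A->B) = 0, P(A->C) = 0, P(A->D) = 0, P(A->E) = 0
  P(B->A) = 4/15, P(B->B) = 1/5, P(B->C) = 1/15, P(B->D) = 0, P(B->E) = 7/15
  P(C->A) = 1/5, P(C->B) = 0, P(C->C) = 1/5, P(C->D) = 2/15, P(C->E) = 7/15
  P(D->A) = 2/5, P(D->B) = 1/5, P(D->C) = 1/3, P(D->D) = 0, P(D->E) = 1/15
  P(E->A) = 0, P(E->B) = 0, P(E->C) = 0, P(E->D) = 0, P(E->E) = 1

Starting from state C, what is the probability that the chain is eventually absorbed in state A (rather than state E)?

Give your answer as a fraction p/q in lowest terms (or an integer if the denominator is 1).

Let a_i = P(absorbed in A | start in state i).
Boundary conditions: a_A = 1, a_E = 0.
For each transient state i, a_i = sum_j P(i->j) * a_j:
  a_B = 4/15*a_A + 1/5*a_B + 1/15*a_C + 0*a_D + 7/15*a_E
  a_C = 1/5*a_A + 0*a_B + 1/5*a_C + 2/15*a_D + 7/15*a_E
  a_D = 2/5*a_A + 1/5*a_B + 1/3*a_C + 0*a_D + 1/15*a_E

Substituting a_A = 1 and a_E = 0, rearrange to (I - Q) a = r where r[i] = P(i -> A):
  [4/5, -1/15, 0] . (a_B, a_C, a_D) = 4/15
  [0, 4/5, -2/15] . (a_B, a_C, a_D) = 1/5
  [-1/5, -1/3, 1] . (a_B, a_C, a_D) = 2/5

Solving yields:
  a_B = 737/2034
  a_C = 118/339
  a_D = 133/226

Starting state is C, so the absorption probability is a_C = 118/339.

Answer: 118/339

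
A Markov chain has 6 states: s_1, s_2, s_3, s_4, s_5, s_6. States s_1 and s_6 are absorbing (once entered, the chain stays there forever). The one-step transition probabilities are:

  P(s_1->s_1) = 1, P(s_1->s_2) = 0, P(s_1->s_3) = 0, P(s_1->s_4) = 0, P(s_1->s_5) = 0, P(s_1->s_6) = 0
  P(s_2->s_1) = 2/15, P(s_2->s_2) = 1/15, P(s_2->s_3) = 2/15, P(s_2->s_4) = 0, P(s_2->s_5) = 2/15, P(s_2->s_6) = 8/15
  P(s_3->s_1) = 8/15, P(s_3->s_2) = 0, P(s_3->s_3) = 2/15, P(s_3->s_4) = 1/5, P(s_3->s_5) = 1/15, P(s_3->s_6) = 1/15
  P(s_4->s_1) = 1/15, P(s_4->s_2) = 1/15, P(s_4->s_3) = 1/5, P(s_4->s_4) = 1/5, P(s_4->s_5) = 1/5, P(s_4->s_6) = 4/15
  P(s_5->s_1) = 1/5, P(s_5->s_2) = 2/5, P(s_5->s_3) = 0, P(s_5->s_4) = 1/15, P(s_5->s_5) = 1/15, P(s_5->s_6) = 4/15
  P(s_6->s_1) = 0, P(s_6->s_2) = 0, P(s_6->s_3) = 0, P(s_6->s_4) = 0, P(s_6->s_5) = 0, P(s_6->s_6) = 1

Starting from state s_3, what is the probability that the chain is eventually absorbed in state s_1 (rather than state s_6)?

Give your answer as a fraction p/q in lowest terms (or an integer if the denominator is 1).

Answer: 4779/6524

Derivation:
Let a_i = P(absorbed in s_1 | start in state i).
Boundary conditions: a_s_1 = 1, a_s_6 = 0.
For each transient state i, a_i = sum_j P(i->j) * a_j:
  a_s_2 = 2/15*a_s_1 + 1/15*a_s_2 + 2/15*a_s_3 + 0*a_s_4 + 2/15*a_s_5 + 8/15*a_s_6
  a_s_3 = 8/15*a_s_1 + 0*a_s_2 + 2/15*a_s_3 + 1/5*a_s_4 + 1/15*a_s_5 + 1/15*a_s_6
  a_s_4 = 1/15*a_s_1 + 1/15*a_s_2 + 1/5*a_s_3 + 1/5*a_s_4 + 1/5*a_s_5 + 4/15*a_s_6
  a_s_5 = 1/5*a_s_1 + 2/5*a_s_2 + 0*a_s_3 + 1/15*a_s_4 + 1/15*a_s_5 + 4/15*a_s_6

Substituting a_s_1 = 1 and a_s_6 = 0, rearrange to (I - Q) a = r where r[i] = P(i -> s_1):
  [14/15, -2/15, 0, -2/15] . (a_s_2, a_s_3, a_s_4, a_s_5) = 2/15
  [0, 13/15, -1/5, -1/15] . (a_s_2, a_s_3, a_s_4, a_s_5) = 8/15
  [-1/15, -1/5, 4/5, -1/5] . (a_s_2, a_s_3, a_s_4, a_s_5) = 1/15
  [-2/5, 0, -1/15, 14/15] . (a_s_2, a_s_3, a_s_4, a_s_5) = 1/5

Solving yields:
  a_s_2 = 70/233
  a_s_3 = 4779/6524
  a_s_4 = 179/466
  a_s_5 = 2417/6524

Starting state is s_3, so the absorption probability is a_s_3 = 4779/6524.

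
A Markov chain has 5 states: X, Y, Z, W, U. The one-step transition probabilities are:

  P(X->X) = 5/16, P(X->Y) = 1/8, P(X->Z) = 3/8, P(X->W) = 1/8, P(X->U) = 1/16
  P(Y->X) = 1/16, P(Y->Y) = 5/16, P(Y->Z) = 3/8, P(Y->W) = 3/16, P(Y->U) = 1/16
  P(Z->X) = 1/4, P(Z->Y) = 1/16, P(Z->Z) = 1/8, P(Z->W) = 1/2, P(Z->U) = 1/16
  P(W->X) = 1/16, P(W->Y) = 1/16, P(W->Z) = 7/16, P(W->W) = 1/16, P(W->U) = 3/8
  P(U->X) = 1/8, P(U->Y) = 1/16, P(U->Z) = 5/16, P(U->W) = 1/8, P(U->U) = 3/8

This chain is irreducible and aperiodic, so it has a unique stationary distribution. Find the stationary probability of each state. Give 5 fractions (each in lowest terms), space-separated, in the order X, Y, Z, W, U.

The stationary distribution satisfies pi = pi * P, i.e.:
  pi_X = 5/16*pi_X + 1/16*pi_Y + 1/4*pi_Z + 1/16*pi_W + 1/8*pi_U
  pi_Y = 1/8*pi_X + 5/16*pi_Y + 1/16*pi_Z + 1/16*pi_W + 1/16*pi_U
  pi_Z = 3/8*pi_X + 3/8*pi_Y + 1/8*pi_Z + 7/16*pi_W + 5/16*pi_U
  pi_W = 1/8*pi_X + 3/16*pi_Y + 1/2*pi_Z + 1/16*pi_W + 1/8*pi_U
  pi_U = 1/16*pi_X + 1/16*pi_Y + 1/16*pi_Z + 3/8*pi_W + 3/8*pi_U
with normalization: pi_X + pi_Y + pi_Z + pi_W + pi_U = 1.

Using the first 4 balance equations plus normalization, the linear system A*pi = b is:
  [-11/16, 1/16, 1/4, 1/16, 1/8] . pi = 0
  [1/8, -11/16, 1/16, 1/16, 1/16] . pi = 0
  [3/8, 3/8, -7/8, 7/16, 5/16] . pi = 0
  [1/8, 3/16, 1/2, -15/16, 1/8] . pi = 0
  [1, 1, 1, 1, 1] . pi = 1

Solving yields:
  pi_X = 4243/24239
  pi_Y = 4747/48478
  pi_Z = 14627/48478
  pi_W = 11145/48478
  pi_U = 9473/48478

Verification (pi * P):
  4243/24239*5/16 + 4747/48478*1/16 + 14627/48478*1/4 + 11145/48478*1/16 + 9473/48478*1/8 = 4243/24239 = pi_X  (ok)
  4243/24239*1/8 + 4747/48478*5/16 + 14627/48478*1/16 + 11145/48478*1/16 + 9473/48478*1/16 = 4747/48478 = pi_Y  (ok)
  4243/24239*3/8 + 4747/48478*3/8 + 14627/48478*1/8 + 11145/48478*7/16 + 9473/48478*5/16 = 14627/48478 = pi_Z  (ok)
  4243/24239*1/8 + 4747/48478*3/16 + 14627/48478*1/2 + 11145/48478*1/16 + 9473/48478*1/8 = 11145/48478 = pi_W  (ok)
  4243/24239*1/16 + 4747/48478*1/16 + 14627/48478*1/16 + 11145/48478*3/8 + 9473/48478*3/8 = 9473/48478 = pi_U  (ok)

Answer: 4243/24239 4747/48478 14627/48478 11145/48478 9473/48478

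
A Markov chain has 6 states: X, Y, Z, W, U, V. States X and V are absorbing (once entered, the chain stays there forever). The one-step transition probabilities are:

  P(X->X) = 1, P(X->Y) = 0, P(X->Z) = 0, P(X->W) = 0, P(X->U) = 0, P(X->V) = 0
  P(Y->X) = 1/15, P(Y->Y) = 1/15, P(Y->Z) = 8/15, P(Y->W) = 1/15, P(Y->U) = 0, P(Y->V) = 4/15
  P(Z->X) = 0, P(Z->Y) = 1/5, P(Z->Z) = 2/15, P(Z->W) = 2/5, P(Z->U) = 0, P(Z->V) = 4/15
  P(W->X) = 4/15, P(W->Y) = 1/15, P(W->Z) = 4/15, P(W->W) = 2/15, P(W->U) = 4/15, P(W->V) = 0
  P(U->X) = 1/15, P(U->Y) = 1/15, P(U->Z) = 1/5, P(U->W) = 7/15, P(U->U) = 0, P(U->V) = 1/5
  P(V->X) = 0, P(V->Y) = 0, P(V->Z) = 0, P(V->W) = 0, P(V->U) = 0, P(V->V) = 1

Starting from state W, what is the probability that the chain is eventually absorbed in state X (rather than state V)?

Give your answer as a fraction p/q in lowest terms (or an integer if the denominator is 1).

Answer: 1175/2107

Derivation:
Let a_i = P(absorbed in X | start in state i).
Boundary conditions: a_X = 1, a_V = 0.
For each transient state i, a_i = sum_j P(i->j) * a_j:
  a_Y = 1/15*a_X + 1/15*a_Y + 8/15*a_Z + 1/15*a_W + 0*a_U + 4/15*a_V
  a_Z = 0*a_X + 1/5*a_Y + 2/15*a_Z + 2/5*a_W + 0*a_U + 4/15*a_V
  a_W = 4/15*a_X + 1/15*a_Y + 4/15*a_Z + 2/15*a_W + 4/15*a_U + 0*a_V
  a_U = 1/15*a_X + 1/15*a_Y + 1/5*a_Z + 7/15*a_W + 0*a_U + 1/5*a_V

Substituting a_X = 1 and a_V = 0, rearrange to (I - Q) a = r where r[i] = P(i -> X):
  [14/15, -8/15, -1/15, 0] . (a_Y, a_Z, a_W, a_U) = 1/15
  [-1/5, 13/15, -2/5, 0] . (a_Y, a_Z, a_W, a_U) = 0
  [-1/15, -4/15, 13/15, -4/15] . (a_Y, a_Z, a_W, a_U) = 4/15
  [-1/15, -1/5, -7/15, 1] . (a_Y, a_Z, a_W, a_U) = 1/15

Solving yields:
  a_Y = 627/2107
  a_Z = 687/2107
  a_W = 1175/2107
  a_U = 124/301

Starting state is W, so the absorption probability is a_W = 1175/2107.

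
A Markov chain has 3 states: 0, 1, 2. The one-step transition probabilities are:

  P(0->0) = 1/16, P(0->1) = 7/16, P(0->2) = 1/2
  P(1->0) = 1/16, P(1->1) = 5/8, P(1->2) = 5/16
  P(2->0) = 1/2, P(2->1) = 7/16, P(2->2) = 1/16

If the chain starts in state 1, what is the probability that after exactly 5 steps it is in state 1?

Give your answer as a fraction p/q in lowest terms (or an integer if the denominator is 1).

Answer: 282365/524288

Derivation:
Computing P^5 by repeated multiplication:
P^1 =
  0: [1/16, 7/16, 1/2]
  1: [1/16, 5/8, 5/16]
  2: [1/2, 7/16, 1/16]
P^2 =
  0: [9/32, 133/256, 51/256]
  1: [51/256, 71/128, 63/256]
  2: [23/256, 133/256, 25/64]
P^3 =
  0: [613/4096, 2191/4096, 323/1024]
  1: [697/4096, 1109/2048, 1181/4096]
  2: [239/1024, 2191/4096, 949/4096]
P^4 =
  0: [3285/16384, 35245/65536, 17151/65536]
  1: [12363/65536, 17663/32768, 17847/65536]
  2: [10739/65536, 35245/65536, 611/2048]
P^5 =
  0: [185593/1048576, 564487/1048576, 583/2048]
  1: [190465/1048576, 282365/524288, 293381/1048576]
  2: [6325/32768, 564487/1048576, 281689/1048576]

(P^5)[1 -> 1] = 282365/524288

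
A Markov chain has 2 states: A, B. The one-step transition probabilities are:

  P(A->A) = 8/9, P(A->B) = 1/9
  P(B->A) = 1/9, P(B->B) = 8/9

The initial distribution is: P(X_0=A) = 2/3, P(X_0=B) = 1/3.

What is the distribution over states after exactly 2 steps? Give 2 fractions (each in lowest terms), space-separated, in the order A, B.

Answer: 146/243 97/243

Derivation:
Propagating the distribution step by step (d_{t+1} = d_t * P):
d_0 = (A=2/3, B=1/3)
  d_1[A] = 2/3*8/9 + 1/3*1/9 = 17/27
  d_1[B] = 2/3*1/9 + 1/3*8/9 = 10/27
d_1 = (A=17/27, B=10/27)
  d_2[A] = 17/27*8/9 + 10/27*1/9 = 146/243
  d_2[B] = 17/27*1/9 + 10/27*8/9 = 97/243
d_2 = (A=146/243, B=97/243)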